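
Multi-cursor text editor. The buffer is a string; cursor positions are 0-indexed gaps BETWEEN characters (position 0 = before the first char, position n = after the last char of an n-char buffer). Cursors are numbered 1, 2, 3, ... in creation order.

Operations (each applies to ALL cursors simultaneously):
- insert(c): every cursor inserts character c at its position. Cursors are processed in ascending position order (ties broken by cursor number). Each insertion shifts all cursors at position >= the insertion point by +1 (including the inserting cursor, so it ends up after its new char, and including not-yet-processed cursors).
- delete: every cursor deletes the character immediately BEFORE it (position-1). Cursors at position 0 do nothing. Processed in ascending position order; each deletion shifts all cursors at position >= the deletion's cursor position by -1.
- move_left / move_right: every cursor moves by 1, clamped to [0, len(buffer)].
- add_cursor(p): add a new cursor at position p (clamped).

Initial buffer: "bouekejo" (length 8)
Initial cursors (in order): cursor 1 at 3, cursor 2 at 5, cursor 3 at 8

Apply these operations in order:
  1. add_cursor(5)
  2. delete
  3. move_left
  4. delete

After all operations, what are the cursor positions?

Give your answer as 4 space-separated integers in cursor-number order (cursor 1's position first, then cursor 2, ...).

After op 1 (add_cursor(5)): buffer="bouekejo" (len 8), cursors c1@3 c2@5 c4@5 c3@8, authorship ........
After op 2 (delete): buffer="boej" (len 4), cursors c1@2 c2@2 c4@2 c3@4, authorship ....
After op 3 (move_left): buffer="boej" (len 4), cursors c1@1 c2@1 c4@1 c3@3, authorship ....
After op 4 (delete): buffer="oj" (len 2), cursors c1@0 c2@0 c4@0 c3@1, authorship ..

Answer: 0 0 1 0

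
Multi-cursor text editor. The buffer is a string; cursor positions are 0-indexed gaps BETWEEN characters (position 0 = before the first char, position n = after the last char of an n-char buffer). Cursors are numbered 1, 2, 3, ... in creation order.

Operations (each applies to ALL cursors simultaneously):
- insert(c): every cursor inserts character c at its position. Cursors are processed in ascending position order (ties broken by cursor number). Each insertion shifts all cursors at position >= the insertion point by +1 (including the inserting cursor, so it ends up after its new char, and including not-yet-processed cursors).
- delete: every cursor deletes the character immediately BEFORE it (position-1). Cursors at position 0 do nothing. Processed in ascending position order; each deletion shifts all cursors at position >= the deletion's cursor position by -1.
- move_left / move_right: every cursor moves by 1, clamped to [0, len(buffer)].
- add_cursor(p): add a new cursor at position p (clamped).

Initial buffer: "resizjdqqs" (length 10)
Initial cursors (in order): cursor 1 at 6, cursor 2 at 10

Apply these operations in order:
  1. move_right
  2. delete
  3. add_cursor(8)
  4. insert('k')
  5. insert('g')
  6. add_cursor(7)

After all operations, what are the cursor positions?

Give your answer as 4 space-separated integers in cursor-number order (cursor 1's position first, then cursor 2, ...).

After op 1 (move_right): buffer="resizjdqqs" (len 10), cursors c1@7 c2@10, authorship ..........
After op 2 (delete): buffer="resizjqq" (len 8), cursors c1@6 c2@8, authorship ........
After op 3 (add_cursor(8)): buffer="resizjqq" (len 8), cursors c1@6 c2@8 c3@8, authorship ........
After op 4 (insert('k')): buffer="resizjkqqkk" (len 11), cursors c1@7 c2@11 c3@11, authorship ......1..23
After op 5 (insert('g')): buffer="resizjkgqqkkgg" (len 14), cursors c1@8 c2@14 c3@14, authorship ......11..2323
After op 6 (add_cursor(7)): buffer="resizjkgqqkkgg" (len 14), cursors c4@7 c1@8 c2@14 c3@14, authorship ......11..2323

Answer: 8 14 14 7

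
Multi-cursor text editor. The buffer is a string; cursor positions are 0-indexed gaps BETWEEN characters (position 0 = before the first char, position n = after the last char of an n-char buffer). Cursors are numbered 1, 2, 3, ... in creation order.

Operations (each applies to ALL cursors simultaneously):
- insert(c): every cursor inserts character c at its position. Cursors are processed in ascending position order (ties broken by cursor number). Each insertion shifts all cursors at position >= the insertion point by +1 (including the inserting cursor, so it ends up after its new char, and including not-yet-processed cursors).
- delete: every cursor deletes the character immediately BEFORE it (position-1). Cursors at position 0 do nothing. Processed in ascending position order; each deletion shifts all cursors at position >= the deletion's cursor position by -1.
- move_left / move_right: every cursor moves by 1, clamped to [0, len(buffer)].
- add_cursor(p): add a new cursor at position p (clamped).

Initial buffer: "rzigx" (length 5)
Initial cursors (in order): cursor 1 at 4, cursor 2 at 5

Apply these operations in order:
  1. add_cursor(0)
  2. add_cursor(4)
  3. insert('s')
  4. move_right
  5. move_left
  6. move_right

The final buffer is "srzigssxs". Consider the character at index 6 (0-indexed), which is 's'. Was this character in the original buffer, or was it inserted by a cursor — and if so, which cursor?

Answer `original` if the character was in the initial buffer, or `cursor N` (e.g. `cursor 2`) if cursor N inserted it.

After op 1 (add_cursor(0)): buffer="rzigx" (len 5), cursors c3@0 c1@4 c2@5, authorship .....
After op 2 (add_cursor(4)): buffer="rzigx" (len 5), cursors c3@0 c1@4 c4@4 c2@5, authorship .....
After op 3 (insert('s')): buffer="srzigssxs" (len 9), cursors c3@1 c1@7 c4@7 c2@9, authorship 3....14.2
After op 4 (move_right): buffer="srzigssxs" (len 9), cursors c3@2 c1@8 c4@8 c2@9, authorship 3....14.2
After op 5 (move_left): buffer="srzigssxs" (len 9), cursors c3@1 c1@7 c4@7 c2@8, authorship 3....14.2
After op 6 (move_right): buffer="srzigssxs" (len 9), cursors c3@2 c1@8 c4@8 c2@9, authorship 3....14.2
Authorship (.=original, N=cursor N): 3 . . . . 1 4 . 2
Index 6: author = 4

Answer: cursor 4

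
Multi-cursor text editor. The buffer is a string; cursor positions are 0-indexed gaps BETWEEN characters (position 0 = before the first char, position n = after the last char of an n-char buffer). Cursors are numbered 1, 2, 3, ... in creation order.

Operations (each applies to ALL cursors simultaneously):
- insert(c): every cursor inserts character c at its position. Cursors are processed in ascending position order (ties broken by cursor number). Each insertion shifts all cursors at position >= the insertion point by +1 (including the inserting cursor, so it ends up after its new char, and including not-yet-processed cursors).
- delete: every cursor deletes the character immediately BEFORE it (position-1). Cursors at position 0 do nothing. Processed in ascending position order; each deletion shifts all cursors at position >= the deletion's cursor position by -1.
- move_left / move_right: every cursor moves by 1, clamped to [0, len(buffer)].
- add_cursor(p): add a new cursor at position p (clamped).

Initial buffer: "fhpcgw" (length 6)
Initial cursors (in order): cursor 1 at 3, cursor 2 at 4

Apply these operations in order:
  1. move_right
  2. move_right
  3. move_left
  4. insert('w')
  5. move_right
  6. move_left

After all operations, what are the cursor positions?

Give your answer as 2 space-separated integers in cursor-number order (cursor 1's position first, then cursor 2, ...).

After op 1 (move_right): buffer="fhpcgw" (len 6), cursors c1@4 c2@5, authorship ......
After op 2 (move_right): buffer="fhpcgw" (len 6), cursors c1@5 c2@6, authorship ......
After op 3 (move_left): buffer="fhpcgw" (len 6), cursors c1@4 c2@5, authorship ......
After op 4 (insert('w')): buffer="fhpcwgww" (len 8), cursors c1@5 c2@7, authorship ....1.2.
After op 5 (move_right): buffer="fhpcwgww" (len 8), cursors c1@6 c2@8, authorship ....1.2.
After op 6 (move_left): buffer="fhpcwgww" (len 8), cursors c1@5 c2@7, authorship ....1.2.

Answer: 5 7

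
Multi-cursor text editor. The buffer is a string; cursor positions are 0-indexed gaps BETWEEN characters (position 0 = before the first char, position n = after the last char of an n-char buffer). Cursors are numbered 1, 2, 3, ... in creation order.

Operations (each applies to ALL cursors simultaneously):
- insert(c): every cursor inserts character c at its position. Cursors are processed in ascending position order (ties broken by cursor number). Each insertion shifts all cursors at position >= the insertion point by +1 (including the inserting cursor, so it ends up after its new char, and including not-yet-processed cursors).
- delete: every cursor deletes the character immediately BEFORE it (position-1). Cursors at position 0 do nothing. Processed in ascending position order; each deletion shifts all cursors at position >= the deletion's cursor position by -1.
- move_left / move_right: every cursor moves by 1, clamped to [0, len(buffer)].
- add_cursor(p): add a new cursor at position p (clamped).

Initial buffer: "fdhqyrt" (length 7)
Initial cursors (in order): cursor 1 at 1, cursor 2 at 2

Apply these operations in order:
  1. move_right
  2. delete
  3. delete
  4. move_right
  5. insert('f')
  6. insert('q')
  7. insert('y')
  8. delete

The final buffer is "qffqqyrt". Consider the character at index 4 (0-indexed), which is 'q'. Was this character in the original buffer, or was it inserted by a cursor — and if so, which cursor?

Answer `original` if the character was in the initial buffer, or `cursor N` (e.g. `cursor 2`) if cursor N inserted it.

Answer: cursor 2

Derivation:
After op 1 (move_right): buffer="fdhqyrt" (len 7), cursors c1@2 c2@3, authorship .......
After op 2 (delete): buffer="fqyrt" (len 5), cursors c1@1 c2@1, authorship .....
After op 3 (delete): buffer="qyrt" (len 4), cursors c1@0 c2@0, authorship ....
After op 4 (move_right): buffer="qyrt" (len 4), cursors c1@1 c2@1, authorship ....
After op 5 (insert('f')): buffer="qffyrt" (len 6), cursors c1@3 c2@3, authorship .12...
After op 6 (insert('q')): buffer="qffqqyrt" (len 8), cursors c1@5 c2@5, authorship .1212...
After op 7 (insert('y')): buffer="qffqqyyyrt" (len 10), cursors c1@7 c2@7, authorship .121212...
After op 8 (delete): buffer="qffqqyrt" (len 8), cursors c1@5 c2@5, authorship .1212...
Authorship (.=original, N=cursor N): . 1 2 1 2 . . .
Index 4: author = 2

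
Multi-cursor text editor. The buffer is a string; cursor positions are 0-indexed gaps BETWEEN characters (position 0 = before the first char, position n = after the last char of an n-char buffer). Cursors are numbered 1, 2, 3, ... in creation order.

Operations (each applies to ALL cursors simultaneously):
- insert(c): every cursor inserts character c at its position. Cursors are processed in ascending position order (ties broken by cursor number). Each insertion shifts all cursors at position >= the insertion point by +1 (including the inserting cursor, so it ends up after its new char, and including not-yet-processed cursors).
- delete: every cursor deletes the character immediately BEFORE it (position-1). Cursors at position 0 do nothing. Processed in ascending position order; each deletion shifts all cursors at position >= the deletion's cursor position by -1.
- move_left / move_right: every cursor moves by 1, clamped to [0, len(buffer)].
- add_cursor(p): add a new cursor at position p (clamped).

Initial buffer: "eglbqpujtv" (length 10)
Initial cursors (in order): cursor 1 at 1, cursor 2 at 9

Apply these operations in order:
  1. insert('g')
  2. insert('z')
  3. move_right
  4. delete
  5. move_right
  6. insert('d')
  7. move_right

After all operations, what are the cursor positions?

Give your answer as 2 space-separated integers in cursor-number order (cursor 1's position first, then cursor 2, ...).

After op 1 (insert('g')): buffer="egglbqpujtgv" (len 12), cursors c1@2 c2@11, authorship .1........2.
After op 2 (insert('z')): buffer="egzglbqpujtgzv" (len 14), cursors c1@3 c2@13, authorship .11........22.
After op 3 (move_right): buffer="egzglbqpujtgzv" (len 14), cursors c1@4 c2@14, authorship .11........22.
After op 4 (delete): buffer="egzlbqpujtgz" (len 12), cursors c1@3 c2@12, authorship .11.......22
After op 5 (move_right): buffer="egzlbqpujtgz" (len 12), cursors c1@4 c2@12, authorship .11.......22
After op 6 (insert('d')): buffer="egzldbqpujtgzd" (len 14), cursors c1@5 c2@14, authorship .11.1......222
After op 7 (move_right): buffer="egzldbqpujtgzd" (len 14), cursors c1@6 c2@14, authorship .11.1......222

Answer: 6 14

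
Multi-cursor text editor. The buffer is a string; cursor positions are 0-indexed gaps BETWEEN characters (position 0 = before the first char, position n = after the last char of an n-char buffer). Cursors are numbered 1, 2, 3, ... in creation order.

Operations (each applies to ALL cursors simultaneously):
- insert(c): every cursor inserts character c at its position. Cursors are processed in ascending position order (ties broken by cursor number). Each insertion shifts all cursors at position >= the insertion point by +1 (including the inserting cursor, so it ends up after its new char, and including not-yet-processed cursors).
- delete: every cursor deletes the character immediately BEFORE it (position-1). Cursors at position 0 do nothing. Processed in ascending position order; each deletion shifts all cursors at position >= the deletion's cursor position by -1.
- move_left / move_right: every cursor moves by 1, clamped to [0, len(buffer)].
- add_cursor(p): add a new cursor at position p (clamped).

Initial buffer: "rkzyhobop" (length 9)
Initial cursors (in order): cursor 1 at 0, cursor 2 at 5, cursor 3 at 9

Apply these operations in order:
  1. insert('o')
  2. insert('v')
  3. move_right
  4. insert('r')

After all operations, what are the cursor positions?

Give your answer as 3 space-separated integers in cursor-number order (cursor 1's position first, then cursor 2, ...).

Answer: 4 12 18

Derivation:
After op 1 (insert('o')): buffer="orkzyhoobopo" (len 12), cursors c1@1 c2@7 c3@12, authorship 1.....2....3
After op 2 (insert('v')): buffer="ovrkzyhovobopov" (len 15), cursors c1@2 c2@9 c3@15, authorship 11.....22....33
After op 3 (move_right): buffer="ovrkzyhovobopov" (len 15), cursors c1@3 c2@10 c3@15, authorship 11.....22....33
After op 4 (insert('r')): buffer="ovrrkzyhovorbopovr" (len 18), cursors c1@4 c2@12 c3@18, authorship 11.1....22.2...333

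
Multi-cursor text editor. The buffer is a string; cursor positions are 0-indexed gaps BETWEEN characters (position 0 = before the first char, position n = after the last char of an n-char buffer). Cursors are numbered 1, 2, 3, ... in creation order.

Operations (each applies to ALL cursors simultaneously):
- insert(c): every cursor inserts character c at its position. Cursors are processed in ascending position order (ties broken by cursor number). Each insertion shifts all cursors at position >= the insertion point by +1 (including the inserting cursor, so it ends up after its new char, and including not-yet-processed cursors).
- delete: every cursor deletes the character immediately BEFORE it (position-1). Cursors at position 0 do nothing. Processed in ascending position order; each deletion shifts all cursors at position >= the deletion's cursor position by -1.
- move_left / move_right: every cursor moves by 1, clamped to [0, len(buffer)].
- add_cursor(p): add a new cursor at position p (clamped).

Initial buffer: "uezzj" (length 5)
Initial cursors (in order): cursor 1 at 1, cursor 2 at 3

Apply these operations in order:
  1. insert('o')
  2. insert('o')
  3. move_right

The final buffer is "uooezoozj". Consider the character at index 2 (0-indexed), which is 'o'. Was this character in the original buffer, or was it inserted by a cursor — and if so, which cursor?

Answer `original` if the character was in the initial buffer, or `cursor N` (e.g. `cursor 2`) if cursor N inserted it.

After op 1 (insert('o')): buffer="uoezozj" (len 7), cursors c1@2 c2@5, authorship .1..2..
After op 2 (insert('o')): buffer="uooezoozj" (len 9), cursors c1@3 c2@7, authorship .11..22..
After op 3 (move_right): buffer="uooezoozj" (len 9), cursors c1@4 c2@8, authorship .11..22..
Authorship (.=original, N=cursor N): . 1 1 . . 2 2 . .
Index 2: author = 1

Answer: cursor 1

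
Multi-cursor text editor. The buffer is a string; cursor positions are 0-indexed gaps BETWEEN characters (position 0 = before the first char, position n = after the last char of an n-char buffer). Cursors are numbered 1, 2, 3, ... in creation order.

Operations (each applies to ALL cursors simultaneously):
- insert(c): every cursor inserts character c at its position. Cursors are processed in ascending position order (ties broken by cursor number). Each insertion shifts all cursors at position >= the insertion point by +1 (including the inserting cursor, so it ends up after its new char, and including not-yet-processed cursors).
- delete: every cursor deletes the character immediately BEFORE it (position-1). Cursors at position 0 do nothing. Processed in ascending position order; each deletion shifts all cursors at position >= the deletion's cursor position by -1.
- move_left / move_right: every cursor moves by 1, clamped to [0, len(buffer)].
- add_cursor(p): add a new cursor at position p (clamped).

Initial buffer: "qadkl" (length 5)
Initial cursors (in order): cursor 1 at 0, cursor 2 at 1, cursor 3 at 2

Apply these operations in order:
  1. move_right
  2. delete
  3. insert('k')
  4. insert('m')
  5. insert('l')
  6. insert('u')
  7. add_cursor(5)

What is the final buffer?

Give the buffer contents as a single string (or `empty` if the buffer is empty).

After op 1 (move_right): buffer="qadkl" (len 5), cursors c1@1 c2@2 c3@3, authorship .....
After op 2 (delete): buffer="kl" (len 2), cursors c1@0 c2@0 c3@0, authorship ..
After op 3 (insert('k')): buffer="kkkkl" (len 5), cursors c1@3 c2@3 c3@3, authorship 123..
After op 4 (insert('m')): buffer="kkkmmmkl" (len 8), cursors c1@6 c2@6 c3@6, authorship 123123..
After op 5 (insert('l')): buffer="kkkmmmlllkl" (len 11), cursors c1@9 c2@9 c3@9, authorship 123123123..
After op 6 (insert('u')): buffer="kkkmmmllluuukl" (len 14), cursors c1@12 c2@12 c3@12, authorship 123123123123..
After op 7 (add_cursor(5)): buffer="kkkmmmllluuukl" (len 14), cursors c4@5 c1@12 c2@12 c3@12, authorship 123123123123..

Answer: kkkmmmllluuukl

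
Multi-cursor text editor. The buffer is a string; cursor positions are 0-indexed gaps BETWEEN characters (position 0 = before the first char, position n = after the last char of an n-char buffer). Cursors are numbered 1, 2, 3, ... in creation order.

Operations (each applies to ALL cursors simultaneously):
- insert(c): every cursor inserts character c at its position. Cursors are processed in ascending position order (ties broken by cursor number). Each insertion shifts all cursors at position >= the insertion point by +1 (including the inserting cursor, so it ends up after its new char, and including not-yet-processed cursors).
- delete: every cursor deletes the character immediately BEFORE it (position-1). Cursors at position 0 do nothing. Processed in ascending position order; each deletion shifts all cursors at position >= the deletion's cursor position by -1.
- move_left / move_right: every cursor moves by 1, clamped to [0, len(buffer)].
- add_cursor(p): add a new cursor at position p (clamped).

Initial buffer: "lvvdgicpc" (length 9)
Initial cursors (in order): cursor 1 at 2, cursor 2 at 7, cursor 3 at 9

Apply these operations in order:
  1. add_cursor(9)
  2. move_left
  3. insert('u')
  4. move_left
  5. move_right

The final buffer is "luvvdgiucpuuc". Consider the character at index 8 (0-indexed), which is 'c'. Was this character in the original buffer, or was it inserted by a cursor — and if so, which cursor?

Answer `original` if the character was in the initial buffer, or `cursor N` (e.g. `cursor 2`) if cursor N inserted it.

Answer: original

Derivation:
After op 1 (add_cursor(9)): buffer="lvvdgicpc" (len 9), cursors c1@2 c2@7 c3@9 c4@9, authorship .........
After op 2 (move_left): buffer="lvvdgicpc" (len 9), cursors c1@1 c2@6 c3@8 c4@8, authorship .........
After op 3 (insert('u')): buffer="luvvdgiucpuuc" (len 13), cursors c1@2 c2@8 c3@12 c4@12, authorship .1.....2..34.
After op 4 (move_left): buffer="luvvdgiucpuuc" (len 13), cursors c1@1 c2@7 c3@11 c4@11, authorship .1.....2..34.
After op 5 (move_right): buffer="luvvdgiucpuuc" (len 13), cursors c1@2 c2@8 c3@12 c4@12, authorship .1.....2..34.
Authorship (.=original, N=cursor N): . 1 . . . . . 2 . . 3 4 .
Index 8: author = original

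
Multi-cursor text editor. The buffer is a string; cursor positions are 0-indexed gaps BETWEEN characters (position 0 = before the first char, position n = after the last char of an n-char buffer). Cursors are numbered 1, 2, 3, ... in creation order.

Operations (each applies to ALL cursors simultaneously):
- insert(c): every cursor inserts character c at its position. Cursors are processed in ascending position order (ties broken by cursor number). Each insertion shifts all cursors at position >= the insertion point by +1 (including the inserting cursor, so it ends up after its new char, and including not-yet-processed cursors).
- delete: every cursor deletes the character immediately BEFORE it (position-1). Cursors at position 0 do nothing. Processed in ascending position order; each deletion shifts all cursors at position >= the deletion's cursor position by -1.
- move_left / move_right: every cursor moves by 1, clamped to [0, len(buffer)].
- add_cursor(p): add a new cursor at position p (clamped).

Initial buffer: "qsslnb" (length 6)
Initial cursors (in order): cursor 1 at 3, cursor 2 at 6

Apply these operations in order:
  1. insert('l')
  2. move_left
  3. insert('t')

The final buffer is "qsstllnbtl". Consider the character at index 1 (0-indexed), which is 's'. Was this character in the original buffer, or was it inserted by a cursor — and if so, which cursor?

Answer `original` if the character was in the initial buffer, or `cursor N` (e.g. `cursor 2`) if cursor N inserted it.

Answer: original

Derivation:
After op 1 (insert('l')): buffer="qssllnbl" (len 8), cursors c1@4 c2@8, authorship ...1...2
After op 2 (move_left): buffer="qssllnbl" (len 8), cursors c1@3 c2@7, authorship ...1...2
After op 3 (insert('t')): buffer="qsstllnbtl" (len 10), cursors c1@4 c2@9, authorship ...11...22
Authorship (.=original, N=cursor N): . . . 1 1 . . . 2 2
Index 1: author = original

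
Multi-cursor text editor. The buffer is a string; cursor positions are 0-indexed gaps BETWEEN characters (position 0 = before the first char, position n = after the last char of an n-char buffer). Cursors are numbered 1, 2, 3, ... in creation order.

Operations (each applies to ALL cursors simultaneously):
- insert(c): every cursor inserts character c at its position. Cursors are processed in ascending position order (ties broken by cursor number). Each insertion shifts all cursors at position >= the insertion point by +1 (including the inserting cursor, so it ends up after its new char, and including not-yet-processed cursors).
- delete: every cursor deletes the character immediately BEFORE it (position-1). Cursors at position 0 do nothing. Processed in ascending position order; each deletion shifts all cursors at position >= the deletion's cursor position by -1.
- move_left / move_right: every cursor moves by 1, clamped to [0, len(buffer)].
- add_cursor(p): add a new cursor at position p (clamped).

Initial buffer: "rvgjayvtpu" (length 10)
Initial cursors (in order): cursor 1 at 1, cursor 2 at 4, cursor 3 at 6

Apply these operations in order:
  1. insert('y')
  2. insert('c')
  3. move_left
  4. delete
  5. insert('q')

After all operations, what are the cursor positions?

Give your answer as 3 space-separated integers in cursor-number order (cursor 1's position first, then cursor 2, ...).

After op 1 (insert('y')): buffer="ryvgjyayyvtpu" (len 13), cursors c1@2 c2@6 c3@9, authorship .1...2..3....
After op 2 (insert('c')): buffer="rycvgjycayycvtpu" (len 16), cursors c1@3 c2@8 c3@12, authorship .11...22..33....
After op 3 (move_left): buffer="rycvgjycayycvtpu" (len 16), cursors c1@2 c2@7 c3@11, authorship .11...22..33....
After op 4 (delete): buffer="rcvgjcaycvtpu" (len 13), cursors c1@1 c2@5 c3@8, authorship .1...2..3....
After op 5 (insert('q')): buffer="rqcvgjqcayqcvtpu" (len 16), cursors c1@2 c2@7 c3@11, authorship .11...22..33....

Answer: 2 7 11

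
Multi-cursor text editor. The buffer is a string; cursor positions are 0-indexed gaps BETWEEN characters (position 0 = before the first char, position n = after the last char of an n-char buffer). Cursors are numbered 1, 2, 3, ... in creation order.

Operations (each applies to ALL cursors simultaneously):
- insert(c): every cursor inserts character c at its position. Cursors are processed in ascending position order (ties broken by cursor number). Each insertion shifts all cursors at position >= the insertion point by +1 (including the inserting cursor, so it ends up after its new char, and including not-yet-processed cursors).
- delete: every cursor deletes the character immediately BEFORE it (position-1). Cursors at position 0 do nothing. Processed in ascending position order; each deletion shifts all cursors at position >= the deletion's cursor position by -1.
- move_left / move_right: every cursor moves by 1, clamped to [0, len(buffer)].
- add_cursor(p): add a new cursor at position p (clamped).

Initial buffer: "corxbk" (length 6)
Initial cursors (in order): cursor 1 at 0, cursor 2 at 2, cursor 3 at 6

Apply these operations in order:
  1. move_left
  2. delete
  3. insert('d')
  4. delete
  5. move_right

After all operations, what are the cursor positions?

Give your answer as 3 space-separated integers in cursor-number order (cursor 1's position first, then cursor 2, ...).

After op 1 (move_left): buffer="corxbk" (len 6), cursors c1@0 c2@1 c3@5, authorship ......
After op 2 (delete): buffer="orxk" (len 4), cursors c1@0 c2@0 c3@3, authorship ....
After op 3 (insert('d')): buffer="ddorxdk" (len 7), cursors c1@2 c2@2 c3@6, authorship 12...3.
After op 4 (delete): buffer="orxk" (len 4), cursors c1@0 c2@0 c3@3, authorship ....
After op 5 (move_right): buffer="orxk" (len 4), cursors c1@1 c2@1 c3@4, authorship ....

Answer: 1 1 4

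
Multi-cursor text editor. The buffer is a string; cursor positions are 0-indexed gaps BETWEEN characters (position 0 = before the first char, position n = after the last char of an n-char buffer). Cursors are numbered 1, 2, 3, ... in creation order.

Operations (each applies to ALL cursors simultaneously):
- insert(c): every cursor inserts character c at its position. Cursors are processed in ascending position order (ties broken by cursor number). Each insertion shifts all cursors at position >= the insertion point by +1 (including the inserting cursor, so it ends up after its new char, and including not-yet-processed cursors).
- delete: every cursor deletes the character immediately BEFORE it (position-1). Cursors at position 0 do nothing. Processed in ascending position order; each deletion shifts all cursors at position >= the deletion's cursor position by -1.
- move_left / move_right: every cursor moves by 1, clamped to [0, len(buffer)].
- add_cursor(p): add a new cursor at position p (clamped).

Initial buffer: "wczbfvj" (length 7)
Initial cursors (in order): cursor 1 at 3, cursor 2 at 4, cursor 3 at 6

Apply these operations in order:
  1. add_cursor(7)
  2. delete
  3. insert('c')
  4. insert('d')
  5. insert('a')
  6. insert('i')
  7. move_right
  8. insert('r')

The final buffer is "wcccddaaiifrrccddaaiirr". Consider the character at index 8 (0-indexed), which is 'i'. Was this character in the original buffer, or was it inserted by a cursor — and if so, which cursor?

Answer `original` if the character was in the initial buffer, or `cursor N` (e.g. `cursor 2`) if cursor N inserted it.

Answer: cursor 1

Derivation:
After op 1 (add_cursor(7)): buffer="wczbfvj" (len 7), cursors c1@3 c2@4 c3@6 c4@7, authorship .......
After op 2 (delete): buffer="wcf" (len 3), cursors c1@2 c2@2 c3@3 c4@3, authorship ...
After op 3 (insert('c')): buffer="wcccfcc" (len 7), cursors c1@4 c2@4 c3@7 c4@7, authorship ..12.34
After op 4 (insert('d')): buffer="wcccddfccdd" (len 11), cursors c1@6 c2@6 c3@11 c4@11, authorship ..1212.3434
After op 5 (insert('a')): buffer="wcccddaafccddaa" (len 15), cursors c1@8 c2@8 c3@15 c4@15, authorship ..121212.343434
After op 6 (insert('i')): buffer="wcccddaaiifccddaaii" (len 19), cursors c1@10 c2@10 c3@19 c4@19, authorship ..12121212.34343434
After op 7 (move_right): buffer="wcccddaaiifccddaaii" (len 19), cursors c1@11 c2@11 c3@19 c4@19, authorship ..12121212.34343434
After op 8 (insert('r')): buffer="wcccddaaiifrrccddaaiirr" (len 23), cursors c1@13 c2@13 c3@23 c4@23, authorship ..12121212.123434343434
Authorship (.=original, N=cursor N): . . 1 2 1 2 1 2 1 2 . 1 2 3 4 3 4 3 4 3 4 3 4
Index 8: author = 1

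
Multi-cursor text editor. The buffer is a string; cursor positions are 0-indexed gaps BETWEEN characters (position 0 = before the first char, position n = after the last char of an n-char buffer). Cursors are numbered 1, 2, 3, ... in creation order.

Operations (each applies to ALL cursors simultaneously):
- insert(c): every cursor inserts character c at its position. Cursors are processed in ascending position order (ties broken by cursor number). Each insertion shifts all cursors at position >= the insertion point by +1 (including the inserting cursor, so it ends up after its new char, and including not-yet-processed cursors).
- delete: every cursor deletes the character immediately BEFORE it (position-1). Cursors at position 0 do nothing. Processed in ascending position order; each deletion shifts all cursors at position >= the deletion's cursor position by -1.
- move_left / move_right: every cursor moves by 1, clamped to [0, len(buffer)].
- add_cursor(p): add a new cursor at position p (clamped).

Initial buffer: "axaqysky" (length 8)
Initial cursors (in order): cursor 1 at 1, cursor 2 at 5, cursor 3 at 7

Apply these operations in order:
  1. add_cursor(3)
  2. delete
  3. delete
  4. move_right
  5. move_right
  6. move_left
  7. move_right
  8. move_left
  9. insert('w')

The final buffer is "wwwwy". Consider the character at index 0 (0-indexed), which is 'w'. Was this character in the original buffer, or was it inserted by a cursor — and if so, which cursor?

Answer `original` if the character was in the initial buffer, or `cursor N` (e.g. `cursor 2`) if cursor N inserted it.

Answer: cursor 1

Derivation:
After op 1 (add_cursor(3)): buffer="axaqysky" (len 8), cursors c1@1 c4@3 c2@5 c3@7, authorship ........
After op 2 (delete): buffer="xqsy" (len 4), cursors c1@0 c4@1 c2@2 c3@3, authorship ....
After op 3 (delete): buffer="y" (len 1), cursors c1@0 c2@0 c3@0 c4@0, authorship .
After op 4 (move_right): buffer="y" (len 1), cursors c1@1 c2@1 c3@1 c4@1, authorship .
After op 5 (move_right): buffer="y" (len 1), cursors c1@1 c2@1 c3@1 c4@1, authorship .
After op 6 (move_left): buffer="y" (len 1), cursors c1@0 c2@0 c3@0 c4@0, authorship .
After op 7 (move_right): buffer="y" (len 1), cursors c1@1 c2@1 c3@1 c4@1, authorship .
After op 8 (move_left): buffer="y" (len 1), cursors c1@0 c2@0 c3@0 c4@0, authorship .
After op 9 (insert('w')): buffer="wwwwy" (len 5), cursors c1@4 c2@4 c3@4 c4@4, authorship 1234.
Authorship (.=original, N=cursor N): 1 2 3 4 .
Index 0: author = 1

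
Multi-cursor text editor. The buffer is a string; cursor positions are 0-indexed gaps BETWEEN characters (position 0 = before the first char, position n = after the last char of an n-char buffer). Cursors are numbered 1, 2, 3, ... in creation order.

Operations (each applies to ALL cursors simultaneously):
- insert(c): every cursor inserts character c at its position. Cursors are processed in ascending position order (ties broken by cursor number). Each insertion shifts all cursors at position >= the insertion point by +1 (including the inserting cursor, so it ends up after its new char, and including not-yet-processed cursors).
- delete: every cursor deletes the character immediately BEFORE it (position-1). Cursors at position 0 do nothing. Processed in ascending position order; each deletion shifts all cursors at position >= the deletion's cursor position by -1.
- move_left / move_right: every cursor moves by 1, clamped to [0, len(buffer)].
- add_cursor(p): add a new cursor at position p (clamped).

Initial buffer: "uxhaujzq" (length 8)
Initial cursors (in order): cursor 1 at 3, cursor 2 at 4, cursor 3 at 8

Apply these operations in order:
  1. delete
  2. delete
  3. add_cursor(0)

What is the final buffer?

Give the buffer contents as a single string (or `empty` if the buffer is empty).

After op 1 (delete): buffer="uxujz" (len 5), cursors c1@2 c2@2 c3@5, authorship .....
After op 2 (delete): buffer="uj" (len 2), cursors c1@0 c2@0 c3@2, authorship ..
After op 3 (add_cursor(0)): buffer="uj" (len 2), cursors c1@0 c2@0 c4@0 c3@2, authorship ..

Answer: uj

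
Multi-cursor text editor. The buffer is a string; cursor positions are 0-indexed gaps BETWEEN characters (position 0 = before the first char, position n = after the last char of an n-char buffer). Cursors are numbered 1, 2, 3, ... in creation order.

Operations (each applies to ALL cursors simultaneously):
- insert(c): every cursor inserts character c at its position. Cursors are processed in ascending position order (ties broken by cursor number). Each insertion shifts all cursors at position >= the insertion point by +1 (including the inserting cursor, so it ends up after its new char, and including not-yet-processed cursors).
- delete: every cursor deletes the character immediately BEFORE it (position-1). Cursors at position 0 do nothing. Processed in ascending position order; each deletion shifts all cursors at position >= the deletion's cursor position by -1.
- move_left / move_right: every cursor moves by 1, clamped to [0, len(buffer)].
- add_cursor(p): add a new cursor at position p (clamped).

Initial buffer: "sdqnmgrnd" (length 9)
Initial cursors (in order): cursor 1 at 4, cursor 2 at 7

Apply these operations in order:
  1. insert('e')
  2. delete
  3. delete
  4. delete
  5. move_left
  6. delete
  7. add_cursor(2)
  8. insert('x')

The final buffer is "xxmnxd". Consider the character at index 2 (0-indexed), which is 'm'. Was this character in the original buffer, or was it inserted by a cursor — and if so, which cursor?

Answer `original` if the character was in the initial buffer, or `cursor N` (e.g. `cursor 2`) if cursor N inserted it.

Answer: original

Derivation:
After op 1 (insert('e')): buffer="sdqnemgrend" (len 11), cursors c1@5 c2@9, authorship ....1...2..
After op 2 (delete): buffer="sdqnmgrnd" (len 9), cursors c1@4 c2@7, authorship .........
After op 3 (delete): buffer="sdqmgnd" (len 7), cursors c1@3 c2@5, authorship .......
After op 4 (delete): buffer="sdmnd" (len 5), cursors c1@2 c2@3, authorship .....
After op 5 (move_left): buffer="sdmnd" (len 5), cursors c1@1 c2@2, authorship .....
After op 6 (delete): buffer="mnd" (len 3), cursors c1@0 c2@0, authorship ...
After op 7 (add_cursor(2)): buffer="mnd" (len 3), cursors c1@0 c2@0 c3@2, authorship ...
After op 8 (insert('x')): buffer="xxmnxd" (len 6), cursors c1@2 c2@2 c3@5, authorship 12..3.
Authorship (.=original, N=cursor N): 1 2 . . 3 .
Index 2: author = original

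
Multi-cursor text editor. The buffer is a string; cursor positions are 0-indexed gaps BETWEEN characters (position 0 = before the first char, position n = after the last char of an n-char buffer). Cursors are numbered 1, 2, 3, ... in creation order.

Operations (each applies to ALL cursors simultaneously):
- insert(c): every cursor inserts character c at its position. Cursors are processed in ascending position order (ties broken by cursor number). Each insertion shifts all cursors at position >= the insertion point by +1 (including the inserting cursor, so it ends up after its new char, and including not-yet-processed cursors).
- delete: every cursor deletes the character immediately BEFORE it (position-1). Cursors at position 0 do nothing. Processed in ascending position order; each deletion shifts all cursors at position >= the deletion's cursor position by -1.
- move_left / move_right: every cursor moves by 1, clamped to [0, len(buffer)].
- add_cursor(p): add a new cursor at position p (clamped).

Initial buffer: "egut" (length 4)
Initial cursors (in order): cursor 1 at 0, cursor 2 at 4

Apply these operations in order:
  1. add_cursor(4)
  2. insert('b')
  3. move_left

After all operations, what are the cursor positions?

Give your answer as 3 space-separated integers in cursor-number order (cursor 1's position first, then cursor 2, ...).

Answer: 0 6 6

Derivation:
After op 1 (add_cursor(4)): buffer="egut" (len 4), cursors c1@0 c2@4 c3@4, authorship ....
After op 2 (insert('b')): buffer="begutbb" (len 7), cursors c1@1 c2@7 c3@7, authorship 1....23
After op 3 (move_left): buffer="begutbb" (len 7), cursors c1@0 c2@6 c3@6, authorship 1....23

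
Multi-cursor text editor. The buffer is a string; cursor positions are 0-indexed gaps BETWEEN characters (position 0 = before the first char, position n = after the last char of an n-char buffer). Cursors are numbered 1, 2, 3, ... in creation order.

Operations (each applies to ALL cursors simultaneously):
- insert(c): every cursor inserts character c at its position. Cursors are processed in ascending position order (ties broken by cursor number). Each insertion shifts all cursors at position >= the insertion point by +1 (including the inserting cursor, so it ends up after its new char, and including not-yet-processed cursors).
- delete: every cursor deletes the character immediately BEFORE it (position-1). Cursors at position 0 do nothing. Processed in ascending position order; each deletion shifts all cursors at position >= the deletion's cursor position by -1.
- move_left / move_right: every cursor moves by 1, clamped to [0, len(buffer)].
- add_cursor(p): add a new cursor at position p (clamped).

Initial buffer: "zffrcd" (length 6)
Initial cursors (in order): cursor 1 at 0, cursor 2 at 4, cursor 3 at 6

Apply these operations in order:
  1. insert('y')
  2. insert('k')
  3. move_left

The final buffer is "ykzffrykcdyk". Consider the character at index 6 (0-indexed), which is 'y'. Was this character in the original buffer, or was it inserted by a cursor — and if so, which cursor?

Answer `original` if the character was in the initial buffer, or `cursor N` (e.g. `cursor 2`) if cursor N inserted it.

Answer: cursor 2

Derivation:
After op 1 (insert('y')): buffer="yzffrycdy" (len 9), cursors c1@1 c2@6 c3@9, authorship 1....2..3
After op 2 (insert('k')): buffer="ykzffrykcdyk" (len 12), cursors c1@2 c2@8 c3@12, authorship 11....22..33
After op 3 (move_left): buffer="ykzffrykcdyk" (len 12), cursors c1@1 c2@7 c3@11, authorship 11....22..33
Authorship (.=original, N=cursor N): 1 1 . . . . 2 2 . . 3 3
Index 6: author = 2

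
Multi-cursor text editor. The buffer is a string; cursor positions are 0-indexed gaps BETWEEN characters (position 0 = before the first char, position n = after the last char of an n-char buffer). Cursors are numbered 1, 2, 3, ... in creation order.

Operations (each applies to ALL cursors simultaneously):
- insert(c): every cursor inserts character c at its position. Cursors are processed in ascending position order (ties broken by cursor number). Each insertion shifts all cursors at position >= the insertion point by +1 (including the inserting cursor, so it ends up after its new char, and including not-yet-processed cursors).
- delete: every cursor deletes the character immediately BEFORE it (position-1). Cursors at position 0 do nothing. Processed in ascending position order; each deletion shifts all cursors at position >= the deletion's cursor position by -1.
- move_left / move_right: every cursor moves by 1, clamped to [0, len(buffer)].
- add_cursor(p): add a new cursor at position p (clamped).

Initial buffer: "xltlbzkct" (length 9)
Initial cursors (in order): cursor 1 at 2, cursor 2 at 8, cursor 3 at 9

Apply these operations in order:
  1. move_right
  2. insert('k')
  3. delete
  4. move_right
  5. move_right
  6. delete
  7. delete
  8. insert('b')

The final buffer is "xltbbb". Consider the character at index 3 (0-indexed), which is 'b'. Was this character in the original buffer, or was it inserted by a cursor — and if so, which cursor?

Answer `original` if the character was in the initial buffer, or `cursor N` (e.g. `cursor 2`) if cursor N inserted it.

After op 1 (move_right): buffer="xltlbzkct" (len 9), cursors c1@3 c2@9 c3@9, authorship .........
After op 2 (insert('k')): buffer="xltklbzkctkk" (len 12), cursors c1@4 c2@12 c3@12, authorship ...1......23
After op 3 (delete): buffer="xltlbzkct" (len 9), cursors c1@3 c2@9 c3@9, authorship .........
After op 4 (move_right): buffer="xltlbzkct" (len 9), cursors c1@4 c2@9 c3@9, authorship .........
After op 5 (move_right): buffer="xltlbzkct" (len 9), cursors c1@5 c2@9 c3@9, authorship .........
After op 6 (delete): buffer="xltlzk" (len 6), cursors c1@4 c2@6 c3@6, authorship ......
After op 7 (delete): buffer="xlt" (len 3), cursors c1@3 c2@3 c3@3, authorship ...
After op 8 (insert('b')): buffer="xltbbb" (len 6), cursors c1@6 c2@6 c3@6, authorship ...123
Authorship (.=original, N=cursor N): . . . 1 2 3
Index 3: author = 1

Answer: cursor 1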